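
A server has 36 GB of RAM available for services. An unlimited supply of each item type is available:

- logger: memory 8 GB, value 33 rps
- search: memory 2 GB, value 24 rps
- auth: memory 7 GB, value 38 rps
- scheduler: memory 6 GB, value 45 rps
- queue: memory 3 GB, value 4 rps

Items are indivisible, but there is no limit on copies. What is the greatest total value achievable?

432 rps

Best value-per-unit is search at 24/2, and filling with it alone uses memory 18×2=36. No mix of the others beats 18×24 = 432.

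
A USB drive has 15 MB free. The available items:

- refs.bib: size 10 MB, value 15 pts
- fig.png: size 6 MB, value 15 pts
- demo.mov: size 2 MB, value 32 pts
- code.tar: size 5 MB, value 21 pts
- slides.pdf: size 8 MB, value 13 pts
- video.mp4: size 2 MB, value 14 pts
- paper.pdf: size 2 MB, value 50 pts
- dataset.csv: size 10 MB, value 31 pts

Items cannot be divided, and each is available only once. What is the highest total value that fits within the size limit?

118 pts

Check high-value combinations within 15 MB:
- fig.png+demo.mov+code.tar+paper.pdf: size 6+2+5+2=15, value 15+32+21+50=118
- demo.mov+code.tar+video.mp4+paper.pdf: size 2+5+2+2=11, value 32+21+14+50=117
- demo.mov+paper.pdf+dataset.csv: size 2+2+10=14, value 32+50+31=113
- fig.png+demo.mov+video.mp4+paper.pdf: size 6+2+2+2=12, value 15+32+14+50=111
- demo.mov+slides.pdf+video.mp4+paper.pdf: size 2+8+2+2=14, value 32+13+14+50=109
Best: 118 pts.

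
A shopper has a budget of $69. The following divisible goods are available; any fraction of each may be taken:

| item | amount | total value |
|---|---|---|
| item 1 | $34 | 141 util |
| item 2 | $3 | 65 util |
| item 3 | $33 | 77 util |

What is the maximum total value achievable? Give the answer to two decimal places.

Take in order of value per unit:
- item 2 (65/3 per unit): all 3 → value 65, running total 65.00
- item 1 (141/34 per unit): all 34 → value 141, running total 206.00
- item 3 (77/33 per unit): 32 of 33 → value 32×77/33 = 74.6667, running total 280.67
Total 280.67.

280.67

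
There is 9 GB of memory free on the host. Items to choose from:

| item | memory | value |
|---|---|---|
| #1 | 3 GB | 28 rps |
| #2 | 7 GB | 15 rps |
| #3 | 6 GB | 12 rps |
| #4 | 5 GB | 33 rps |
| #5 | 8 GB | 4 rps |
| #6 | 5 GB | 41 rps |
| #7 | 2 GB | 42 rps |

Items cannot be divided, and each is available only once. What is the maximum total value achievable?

83 rps

This is a 0/1 knapsack; check combinations near the capacity.
- #6+#7: memory 5+2=7, value 41+42=83
- #4+#7: memory 5+2=7, value 33+42=75
- #1+#7: memory 3+2=5, value 28+42=70
Best: 83 rps.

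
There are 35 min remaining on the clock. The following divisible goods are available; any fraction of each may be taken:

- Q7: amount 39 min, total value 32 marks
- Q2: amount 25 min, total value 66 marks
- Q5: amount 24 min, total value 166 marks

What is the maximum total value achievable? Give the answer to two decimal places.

Take in order of value per unit:
- Q5 (166/24 per unit): all 24 → value 166, running total 166.00
- Q2 (66/25 per unit): 11 of 25 → value 11×66/25 = 29.0400, running total 195.04
Total 195.04.

195.04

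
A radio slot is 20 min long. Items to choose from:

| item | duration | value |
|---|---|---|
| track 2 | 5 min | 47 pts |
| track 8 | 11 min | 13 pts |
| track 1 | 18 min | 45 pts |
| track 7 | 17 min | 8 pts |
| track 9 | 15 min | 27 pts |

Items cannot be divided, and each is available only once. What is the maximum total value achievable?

Check high-value combinations within 20 min:
- track 2+track 9: duration 5+15=20, value 47+27=74
- track 2+track 8: duration 5+11=16, value 47+13=60
- track 2: duration 5, value 47
- track 1: duration 18, value 45
- track 9: duration 15, value 27
Best: 74 pts.

74 pts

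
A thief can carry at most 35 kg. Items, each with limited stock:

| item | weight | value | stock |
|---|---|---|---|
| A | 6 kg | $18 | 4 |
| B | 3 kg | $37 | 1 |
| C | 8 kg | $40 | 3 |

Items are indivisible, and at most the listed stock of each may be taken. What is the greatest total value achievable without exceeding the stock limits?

$175

Top feasible selections:
- 1×A + 1×B + 3×C: weight 33, value 175
- 1×B + 3×C: weight 27, value 157
- 2×A + 1×B + 2×C: weight 31, value 153
Best: $175.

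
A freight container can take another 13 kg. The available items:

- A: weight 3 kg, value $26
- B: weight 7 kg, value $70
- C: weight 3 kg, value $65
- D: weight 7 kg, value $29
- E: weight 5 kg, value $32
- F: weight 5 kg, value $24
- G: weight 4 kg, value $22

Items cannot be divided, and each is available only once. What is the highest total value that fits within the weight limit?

Check high-value combinations within 13 kg:
- A+B+C: weight 3+7+3=13, value 26+70+65=161
- B+C: weight 7+3=10, value 70+65=135
- A+C+E: weight 3+3+5=11, value 26+65+32=123
Best: $161.

$161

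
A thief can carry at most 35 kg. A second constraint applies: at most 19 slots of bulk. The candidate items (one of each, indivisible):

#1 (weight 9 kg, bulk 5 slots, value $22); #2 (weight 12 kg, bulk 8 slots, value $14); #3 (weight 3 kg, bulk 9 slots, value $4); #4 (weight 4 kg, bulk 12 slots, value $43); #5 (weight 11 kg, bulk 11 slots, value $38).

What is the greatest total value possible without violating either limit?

$65

Feasible sets respecting both limits:
- #1+#4: weight 13, bulk 17, value 65
- #1+#5: weight 20, bulk 16, value 60
- #2+#5: weight 23, bulk 19, value 52
Best: $65.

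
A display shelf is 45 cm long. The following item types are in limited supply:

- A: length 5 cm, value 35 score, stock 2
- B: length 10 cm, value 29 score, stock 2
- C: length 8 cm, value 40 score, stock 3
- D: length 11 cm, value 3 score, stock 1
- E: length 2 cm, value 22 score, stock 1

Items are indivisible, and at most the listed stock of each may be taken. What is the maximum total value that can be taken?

219 score

Top feasible selections:
- 2×A + 1×B + 3×C: length 44, value 219
- 2×A + 3×C + 1×E: length 36, value 212
- 1×A + 1×B + 3×C + 1×E: length 41, value 206
- 2×A + 1×B + 2×C + 1×E: length 38, value 201
Best: 219 score.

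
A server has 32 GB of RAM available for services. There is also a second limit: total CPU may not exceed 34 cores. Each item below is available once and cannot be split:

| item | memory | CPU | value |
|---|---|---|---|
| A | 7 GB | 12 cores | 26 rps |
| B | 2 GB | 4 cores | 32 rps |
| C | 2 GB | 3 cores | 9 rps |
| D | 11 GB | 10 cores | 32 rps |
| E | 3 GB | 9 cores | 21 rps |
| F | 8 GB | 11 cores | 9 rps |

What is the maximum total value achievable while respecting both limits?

99 rps

Feasible sets respecting both limits:
- A+B+C+D: memory 22, CPU 29, value 99
- B+C+D+E: memory 18, CPU 26, value 94
- B+D+E+F: memory 24, CPU 34, value 94
- A+B+D: memory 20, CPU 26, value 90
Best: 99 rps.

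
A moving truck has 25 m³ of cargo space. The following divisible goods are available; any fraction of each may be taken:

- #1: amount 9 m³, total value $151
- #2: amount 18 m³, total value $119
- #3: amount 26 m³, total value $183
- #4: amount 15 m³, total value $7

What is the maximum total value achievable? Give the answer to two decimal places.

Take in order of value per unit:
- #1 (151/9 per unit): all 9 → value 151, running total 151.00
- #3 (183/26 per unit): 16 of 26 → value 16×183/26 = 112.6154, running total 263.62
Total 263.62.

263.62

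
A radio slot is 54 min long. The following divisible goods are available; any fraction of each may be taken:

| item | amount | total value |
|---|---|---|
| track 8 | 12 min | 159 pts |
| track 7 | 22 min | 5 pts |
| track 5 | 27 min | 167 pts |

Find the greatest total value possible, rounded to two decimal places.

329.41

Take in order of value per unit:
- track 8 (159/12 per unit): all 12 → value 159, running total 159.00
- track 5 (167/27 per unit): all 27 → value 167, running total 326.00
- track 7 (5/22 per unit): 15 of 22 → value 15×5/22 = 3.4091, running total 329.41
Total 329.41.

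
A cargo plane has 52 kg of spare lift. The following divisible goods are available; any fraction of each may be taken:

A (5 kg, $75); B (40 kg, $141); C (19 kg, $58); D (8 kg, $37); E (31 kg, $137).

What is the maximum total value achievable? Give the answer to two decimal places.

277.20

Take in order of value per unit:
- A (75/5 per unit): all 5 → value 75, running total 75.00
- D (37/8 per unit): all 8 → value 37, running total 112.00
- E (137/31 per unit): all 31 → value 137, running total 249.00
- B (141/40 per unit): 8 of 40 → value 8×141/40 = 28.2000, running total 277.20
Total 277.20.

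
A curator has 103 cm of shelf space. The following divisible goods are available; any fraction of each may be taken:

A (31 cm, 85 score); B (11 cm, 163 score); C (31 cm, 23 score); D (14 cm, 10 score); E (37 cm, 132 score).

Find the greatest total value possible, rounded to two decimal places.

Take in order of value per unit:
- B (163/11 per unit): all 11 → value 163, running total 163.00
- E (132/37 per unit): all 37 → value 132, running total 295.00
- A (85/31 per unit): all 31 → value 85, running total 380.00
- C (23/31 per unit): 24 of 31 → value 24×23/31 = 17.8065, running total 397.81
Total 397.81.

397.81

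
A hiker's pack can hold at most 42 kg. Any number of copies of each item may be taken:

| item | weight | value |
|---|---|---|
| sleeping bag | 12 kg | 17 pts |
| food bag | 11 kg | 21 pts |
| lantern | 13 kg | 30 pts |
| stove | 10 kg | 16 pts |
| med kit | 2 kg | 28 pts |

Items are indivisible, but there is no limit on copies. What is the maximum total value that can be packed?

588 pts

Best value-per-unit is med kit at 28/2, and filling with it alone uses weight 21×2=42. No mix of the others beats 21×28 = 588.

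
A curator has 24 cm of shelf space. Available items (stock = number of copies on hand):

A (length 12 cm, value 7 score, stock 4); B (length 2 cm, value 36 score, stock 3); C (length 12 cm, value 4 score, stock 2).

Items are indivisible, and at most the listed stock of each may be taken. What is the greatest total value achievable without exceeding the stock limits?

Best selections within length 24 and stock limits:
- 1×A + 3×B: length 18, value 115
- 3×B + 1×C: length 18, value 112
- 3×B: length 6, value 108
- 1×A + 2×B: length 16, value 79
Best: 115 score.

115 score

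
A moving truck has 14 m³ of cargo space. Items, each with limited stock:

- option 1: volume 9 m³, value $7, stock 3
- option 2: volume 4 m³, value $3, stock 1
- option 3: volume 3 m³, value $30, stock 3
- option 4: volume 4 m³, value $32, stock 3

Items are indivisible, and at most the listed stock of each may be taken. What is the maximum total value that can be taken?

$124

Top feasible selections:
- 2×option 3 + 2×option 4: volume 14, value 124
- 3×option 3 + 1×option 4: volume 13, value 122
Best: $124.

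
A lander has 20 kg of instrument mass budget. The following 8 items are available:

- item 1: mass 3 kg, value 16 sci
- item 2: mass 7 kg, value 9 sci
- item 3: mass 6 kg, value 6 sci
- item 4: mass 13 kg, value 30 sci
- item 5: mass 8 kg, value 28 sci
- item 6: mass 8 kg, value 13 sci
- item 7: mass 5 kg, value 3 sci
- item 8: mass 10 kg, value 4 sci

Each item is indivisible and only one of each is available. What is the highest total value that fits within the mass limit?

57 sci

Check high-value combinations within 20 kg:
- item 1+item 5+item 6: mass 3+8+8=19, value 16+28+13=57
- item 1+item 2+item 5: mass 3+7+8=18, value 16+9+28=53
- item 1+item 3+item 5: mass 3+6+8=17, value 16+6+28=50
- item 1+item 5+item 7: mass 3+8+5=16, value 16+28+3=47
- item 1+item 4: mass 3+13=16, value 16+30=46
Best: 57 sci.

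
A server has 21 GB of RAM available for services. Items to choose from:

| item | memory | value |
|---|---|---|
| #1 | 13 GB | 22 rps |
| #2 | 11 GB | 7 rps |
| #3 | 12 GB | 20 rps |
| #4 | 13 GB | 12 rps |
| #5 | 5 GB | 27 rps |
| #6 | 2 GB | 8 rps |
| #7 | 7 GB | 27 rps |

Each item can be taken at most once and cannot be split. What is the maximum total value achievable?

62 rps

Check high-value combinations within 21 GB:
- #5+#6+#7: memory 5+2+7=14, value 27+8+27=62
- #1+#5+#6: memory 13+5+2=20, value 22+27+8=57
- #3+#5+#6: memory 12+5+2=19, value 20+27+8=55
- #3+#6+#7: memory 12+2+7=21, value 20+8+27=55
Best: 62 rps.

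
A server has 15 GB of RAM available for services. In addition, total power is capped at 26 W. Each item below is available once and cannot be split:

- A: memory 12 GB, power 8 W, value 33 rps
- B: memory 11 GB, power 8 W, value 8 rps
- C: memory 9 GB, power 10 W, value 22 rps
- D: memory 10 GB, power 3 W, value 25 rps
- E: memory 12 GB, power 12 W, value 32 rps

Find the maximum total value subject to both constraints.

33 rps

Feasible sets respecting both limits:
- A: memory 12, power 8, value 33
- E: memory 12, power 12, value 32
- D: memory 10, power 3, value 25
Best: 33 rps.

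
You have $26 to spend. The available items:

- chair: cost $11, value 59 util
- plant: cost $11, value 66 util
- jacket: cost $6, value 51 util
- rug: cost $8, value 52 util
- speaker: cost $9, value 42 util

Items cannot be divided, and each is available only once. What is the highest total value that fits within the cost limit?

Check high-value combinations within $26:
- plant+jacket+rug: cost 11+6+8=25, value 66+51+52=169
- chair+jacket+rug: cost 11+6+8=25, value 59+51+52=162
- plant+jacket+speaker: cost 11+6+9=26, value 66+51+42=159
- chair+jacket+speaker: cost 11+6+9=26, value 59+51+42=152
- jacket+rug+speaker: cost 6+8+9=23, value 51+52+42=145
Best: 169 util.

169 util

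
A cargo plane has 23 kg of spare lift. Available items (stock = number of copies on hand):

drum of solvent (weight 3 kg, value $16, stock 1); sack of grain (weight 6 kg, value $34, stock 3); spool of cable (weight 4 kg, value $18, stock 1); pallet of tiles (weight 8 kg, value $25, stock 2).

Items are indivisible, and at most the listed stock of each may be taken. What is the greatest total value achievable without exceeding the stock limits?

$120

Top feasible selections:
- 3×sack of grain + 1×spool of cable: weight 22, value 120
- 1×drum of solvent + 3×sack of grain: weight 21, value 118
Best: $120.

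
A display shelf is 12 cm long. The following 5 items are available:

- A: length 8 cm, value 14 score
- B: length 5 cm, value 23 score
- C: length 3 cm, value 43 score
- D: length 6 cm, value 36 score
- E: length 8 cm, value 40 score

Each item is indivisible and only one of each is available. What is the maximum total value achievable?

83 score

Check high-value combinations within 12 cm:
- C+E: length 3+8=11, value 43+40=83
- C+D: length 3+6=9, value 43+36=79
- B+C: length 5+3=8, value 23+43=66
- B+D: length 5+6=11, value 23+36=59
- A+C: length 8+3=11, value 14+43=57
Best: 83 score.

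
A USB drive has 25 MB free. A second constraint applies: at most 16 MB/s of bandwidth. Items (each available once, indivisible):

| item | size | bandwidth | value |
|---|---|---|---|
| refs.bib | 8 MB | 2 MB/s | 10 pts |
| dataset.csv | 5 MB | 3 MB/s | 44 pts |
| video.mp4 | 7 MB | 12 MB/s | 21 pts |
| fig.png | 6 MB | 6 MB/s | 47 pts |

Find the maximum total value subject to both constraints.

Feasible sets respecting both limits:
- refs.bib+dataset.csv+fig.png: size 19, bandwidth 11, value 101
- dataset.csv+fig.png: size 11, bandwidth 9, value 91
- dataset.csv+video.mp4: size 12, bandwidth 15, value 65
Best: 101 pts.

101 pts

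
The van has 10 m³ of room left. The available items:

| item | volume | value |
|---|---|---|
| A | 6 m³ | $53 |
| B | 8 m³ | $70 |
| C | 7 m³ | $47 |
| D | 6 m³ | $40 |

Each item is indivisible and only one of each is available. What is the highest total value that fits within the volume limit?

$70

Check high-value combinations within 10 m³:
- B: volume 8, value 70
- A: volume 6, value 53
- C: volume 7, value 47
- D: volume 6, value 40
Best: $70.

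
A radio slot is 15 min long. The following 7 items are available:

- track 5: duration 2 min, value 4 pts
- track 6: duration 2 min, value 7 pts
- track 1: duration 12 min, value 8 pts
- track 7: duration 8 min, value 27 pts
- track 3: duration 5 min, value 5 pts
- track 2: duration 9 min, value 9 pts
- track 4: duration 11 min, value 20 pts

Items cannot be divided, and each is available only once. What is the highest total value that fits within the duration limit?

39 pts

This is a 0/1 knapsack; check combinations near the capacity.
- track 6+track 7+track 3: duration 2+8+5=15, value 7+27+5=39
- track 5+track 6+track 7: duration 2+2+8=12, value 4+7+27=38
- track 5+track 7+track 3: duration 2+8+5=15, value 4+27+5=36
Best: 39 pts.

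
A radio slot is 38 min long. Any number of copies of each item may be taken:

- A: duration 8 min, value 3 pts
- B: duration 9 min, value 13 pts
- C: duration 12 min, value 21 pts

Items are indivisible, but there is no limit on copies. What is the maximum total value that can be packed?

63 pts

Best value-per-unit is C at 21/12, and filling with it alone uses duration 3×12=36. No mix of the others beats 3×21 = 63.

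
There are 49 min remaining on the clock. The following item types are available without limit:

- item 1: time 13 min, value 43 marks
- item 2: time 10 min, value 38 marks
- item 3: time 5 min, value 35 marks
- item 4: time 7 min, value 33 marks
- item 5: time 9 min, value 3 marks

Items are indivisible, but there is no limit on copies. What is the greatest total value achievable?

Best value-per-unit is item 3 at 35/5, and filling with it alone uses time 9×5=45. No mix of the others beats 9×35 = 315.

315 marks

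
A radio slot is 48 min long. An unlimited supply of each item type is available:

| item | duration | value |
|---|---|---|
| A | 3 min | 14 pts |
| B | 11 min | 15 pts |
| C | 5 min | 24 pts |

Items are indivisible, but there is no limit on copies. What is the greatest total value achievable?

230 pts

Best value-per-unit is C at 24/5; filling with it alone gives 9×24 = 216.
Optimal mix: 1×A + 9×C → duration 48, value 230.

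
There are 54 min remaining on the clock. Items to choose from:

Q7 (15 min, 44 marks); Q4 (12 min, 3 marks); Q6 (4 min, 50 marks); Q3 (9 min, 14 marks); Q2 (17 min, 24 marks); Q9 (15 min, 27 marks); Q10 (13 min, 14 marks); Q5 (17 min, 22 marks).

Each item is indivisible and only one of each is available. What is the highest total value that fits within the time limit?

Check high-value combinations within 54 min:
- Q7+Q6+Q2+Q9: time 15+4+17+15=51, value 44+50+24+27=145
- Q7+Q6+Q9+Q5: time 15+4+15+17=51, value 44+50+27+22=143
- Q7+Q6+Q2+Q5: time 15+4+17+17=53, value 44+50+24+22=140
- Q7+Q6+Q3+Q9: time 15+4+9+15=43, value 44+50+14+27=135
Best: 145 marks.

145 marks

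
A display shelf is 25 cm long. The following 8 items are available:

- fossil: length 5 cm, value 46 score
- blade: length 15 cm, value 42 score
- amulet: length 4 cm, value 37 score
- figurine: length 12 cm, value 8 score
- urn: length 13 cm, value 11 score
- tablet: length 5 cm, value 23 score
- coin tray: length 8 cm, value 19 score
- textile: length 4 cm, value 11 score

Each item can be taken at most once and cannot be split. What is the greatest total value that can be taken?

125 score

Check high-value combinations within 25 cm:
- fossil+amulet+tablet+coin tray: length 5+4+5+8=22, value 46+37+23+19=125
- fossil+blade+amulet: length 5+15+4=24, value 46+42+37=125
- fossil+amulet+tablet+textile: length 5+4+5+4=18, value 46+37+23+11=117
Best: 125 score.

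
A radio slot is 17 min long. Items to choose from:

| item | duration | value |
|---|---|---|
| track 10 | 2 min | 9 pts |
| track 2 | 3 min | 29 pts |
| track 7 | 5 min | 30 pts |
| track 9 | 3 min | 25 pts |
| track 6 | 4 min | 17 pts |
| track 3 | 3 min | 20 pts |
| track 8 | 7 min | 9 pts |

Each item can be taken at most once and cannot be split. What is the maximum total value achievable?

Check high-value combinations within 17 min:
- track 10+track 2+track 7+track 9+track 3: duration 2+3+5+3+3=16, value 9+29+30+25+20=113
- track 10+track 2+track 7+track 9+track 6: duration 2+3+5+3+4=17, value 9+29+30+25+17=110
- track 10+track 2+track 7+track 6+track 3: duration 2+3+5+4+3=17, value 9+29+30+17+20=105
Best: 113 pts.

113 pts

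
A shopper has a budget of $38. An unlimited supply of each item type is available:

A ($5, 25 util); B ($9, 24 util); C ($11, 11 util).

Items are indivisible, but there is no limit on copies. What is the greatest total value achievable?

Best value-per-unit is A at 25/5, and filling with it alone uses cost 7×5=35. No mix of the others beats 7×25 = 175.

175 util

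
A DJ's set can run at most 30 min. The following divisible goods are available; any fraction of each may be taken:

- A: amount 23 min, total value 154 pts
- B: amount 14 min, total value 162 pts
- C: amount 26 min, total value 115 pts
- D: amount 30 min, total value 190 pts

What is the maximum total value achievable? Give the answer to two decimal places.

Take in order of value per unit:
- B (162/14 per unit): all 14 → value 162, running total 162.00
- A (154/23 per unit): 16 of 23 → value 16×154/23 = 107.1304, running total 269.13
Total 269.13.

269.13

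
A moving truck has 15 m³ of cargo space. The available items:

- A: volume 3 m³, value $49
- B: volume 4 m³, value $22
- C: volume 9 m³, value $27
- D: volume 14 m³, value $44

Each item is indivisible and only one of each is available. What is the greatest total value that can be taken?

Check high-value combinations within 15 m³:
- A+C: volume 3+9=12, value 49+27=76
- A+B: volume 3+4=7, value 49+22=71
- A: volume 3, value 49
Best: $76.

$76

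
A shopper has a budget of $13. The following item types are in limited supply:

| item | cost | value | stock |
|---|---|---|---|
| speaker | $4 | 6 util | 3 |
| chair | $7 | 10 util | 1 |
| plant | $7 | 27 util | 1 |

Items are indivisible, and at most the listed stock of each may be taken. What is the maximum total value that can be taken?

Best selections within cost 13 and stock limits:
- 1×speaker + 1×plant: cost 11, value 33
- 1×plant: cost 7, value 27
Best: 33 util.

33 util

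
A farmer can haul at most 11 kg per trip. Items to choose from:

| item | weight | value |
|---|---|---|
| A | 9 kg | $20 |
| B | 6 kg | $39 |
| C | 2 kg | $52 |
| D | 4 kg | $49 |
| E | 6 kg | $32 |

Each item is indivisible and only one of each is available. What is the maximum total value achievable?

$101

Check high-value combinations within 11 kg:
- C+D: weight 2+4=6, value 52+49=101
- B+C: weight 6+2=8, value 39+52=91
- B+D: weight 6+4=10, value 39+49=88
- C+E: weight 2+6=8, value 52+32=84
- D+E: weight 4+6=10, value 49+32=81
Best: $101.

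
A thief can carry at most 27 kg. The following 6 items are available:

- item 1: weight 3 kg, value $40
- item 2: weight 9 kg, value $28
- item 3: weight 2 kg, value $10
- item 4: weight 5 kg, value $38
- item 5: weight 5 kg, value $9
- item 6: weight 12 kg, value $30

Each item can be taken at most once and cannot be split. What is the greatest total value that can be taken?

Check high-value combinations within 27 kg:
- item 1+item 3+item 4+item 5+item 6: weight 3+2+5+5+12=27, value 40+10+38+9+30=127
- item 1+item 2+item 3+item 4+item 5: weight 3+9+2+5+5=24, value 40+28+10+38+9=125
- item 1+item 3+item 4+item 6: weight 3+2+5+12=22, value 40+10+38+30=118
Best: $127.

$127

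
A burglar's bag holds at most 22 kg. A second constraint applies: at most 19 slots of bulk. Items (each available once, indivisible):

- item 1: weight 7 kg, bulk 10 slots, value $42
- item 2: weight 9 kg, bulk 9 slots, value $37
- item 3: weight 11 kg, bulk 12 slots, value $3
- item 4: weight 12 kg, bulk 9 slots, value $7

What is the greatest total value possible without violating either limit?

$79

Feasible sets respecting both limits:
- item 1+item 2: weight 16, bulk 19, value 79
- item 1+item 4: weight 19, bulk 19, value 49
- item 2+item 4: weight 21, bulk 18, value 44
- item 1: weight 7, bulk 10, value 42
Best: $79.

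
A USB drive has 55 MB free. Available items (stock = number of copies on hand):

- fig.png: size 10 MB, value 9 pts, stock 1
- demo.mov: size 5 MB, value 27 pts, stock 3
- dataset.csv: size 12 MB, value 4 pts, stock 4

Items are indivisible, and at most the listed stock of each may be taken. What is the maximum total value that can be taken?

Best selections within size 55 and stock limits:
- 1×fig.png + 3×demo.mov + 2×dataset.csv: size 49, value 98
- 1×fig.png + 3×demo.mov + 1×dataset.csv: size 37, value 94
Best: 98 pts.

98 pts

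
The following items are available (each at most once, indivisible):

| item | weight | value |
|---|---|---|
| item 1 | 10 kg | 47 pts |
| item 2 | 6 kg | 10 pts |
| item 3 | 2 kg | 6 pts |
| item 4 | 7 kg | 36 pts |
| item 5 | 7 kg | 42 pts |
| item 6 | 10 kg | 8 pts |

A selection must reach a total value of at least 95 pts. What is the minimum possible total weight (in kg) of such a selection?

19

Subsets with value ≥ 95, sorted by total weight:
- item 1+item 3+item 5: weight 19, value 95
- item 1+item 2+item 5: weight 23, value 99
Minimum weight: 19 kg.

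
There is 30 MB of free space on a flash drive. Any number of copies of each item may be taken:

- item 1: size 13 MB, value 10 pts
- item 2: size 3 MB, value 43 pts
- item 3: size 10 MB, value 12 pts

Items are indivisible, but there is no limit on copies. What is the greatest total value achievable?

Best value-per-unit is item 2 at 43/3, and filling with it alone uses size 10×3=30. No mix of the others beats 10×43 = 430.

430 pts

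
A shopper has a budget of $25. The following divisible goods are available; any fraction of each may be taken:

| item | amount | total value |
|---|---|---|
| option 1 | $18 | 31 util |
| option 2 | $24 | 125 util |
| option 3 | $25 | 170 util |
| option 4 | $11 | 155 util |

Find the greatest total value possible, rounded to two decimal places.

Take in order of value per unit:
- option 4 (155/11 per unit): all 11 → value 155, running total 155.00
- option 3 (170/25 per unit): 14 of 25 → value 14×170/25 = 95.2000, running total 250.20
Total 250.20.

250.20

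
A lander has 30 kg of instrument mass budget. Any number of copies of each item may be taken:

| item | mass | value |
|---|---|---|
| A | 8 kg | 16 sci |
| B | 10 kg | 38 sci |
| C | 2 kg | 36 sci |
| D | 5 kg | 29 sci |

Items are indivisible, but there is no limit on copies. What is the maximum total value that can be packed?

540 sci

Best value-per-unit is C at 36/2, and filling with it alone uses mass 15×2=30. No mix of the others beats 15×36 = 540.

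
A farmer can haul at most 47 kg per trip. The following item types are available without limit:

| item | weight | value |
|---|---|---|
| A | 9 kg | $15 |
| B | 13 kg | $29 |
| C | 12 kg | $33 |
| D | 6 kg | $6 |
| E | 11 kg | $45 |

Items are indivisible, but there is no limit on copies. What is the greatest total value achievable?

$180

Best value-per-unit is E at 45/11, and filling with it alone uses weight 4×11=44. No mix of the others beats 4×45 = 180.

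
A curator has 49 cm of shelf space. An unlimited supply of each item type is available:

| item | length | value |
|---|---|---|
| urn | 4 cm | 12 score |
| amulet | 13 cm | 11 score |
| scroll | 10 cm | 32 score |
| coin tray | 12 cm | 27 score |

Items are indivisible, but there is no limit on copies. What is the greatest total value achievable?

152 score

Best value-per-unit is scroll at 32/10; filling with it alone gives 4×32 = 128.
Optimal mix: 2×urn + 4×scroll → length 48, value 152.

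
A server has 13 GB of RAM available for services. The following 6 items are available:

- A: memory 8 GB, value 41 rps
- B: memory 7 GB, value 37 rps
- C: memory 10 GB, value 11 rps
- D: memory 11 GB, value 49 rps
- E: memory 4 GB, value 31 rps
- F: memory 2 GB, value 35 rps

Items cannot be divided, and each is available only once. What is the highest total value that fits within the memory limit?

103 rps

Check high-value combinations within 13 GB:
- B+E+F: memory 7+4+2=13, value 37+31+35=103
- D+F: memory 11+2=13, value 49+35=84
- A+F: memory 8+2=10, value 41+35=76
Best: 103 rps.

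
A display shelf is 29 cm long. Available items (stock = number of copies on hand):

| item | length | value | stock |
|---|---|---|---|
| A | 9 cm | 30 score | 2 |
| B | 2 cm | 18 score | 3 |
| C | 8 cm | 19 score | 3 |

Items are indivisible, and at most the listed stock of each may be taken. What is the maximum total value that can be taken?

114 score

Top feasible selections:
- 2×A + 3×B: length 24, value 114
- 1×A + 2×B + 2×C: length 29, value 104
- 1×A + 3×B + 1×C: length 23, value 103
- 2×A + 1×B + 1×C: length 28, value 97
Best: 114 score.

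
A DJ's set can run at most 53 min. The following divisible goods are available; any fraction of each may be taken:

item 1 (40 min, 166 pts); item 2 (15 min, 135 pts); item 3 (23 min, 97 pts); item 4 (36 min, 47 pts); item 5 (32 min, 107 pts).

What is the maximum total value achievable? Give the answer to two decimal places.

Take in order of value per unit:
- item 2 (135/15 per unit): all 15 → value 135, running total 135.00
- item 3 (97/23 per unit): all 23 → value 97, running total 232.00
- item 1 (166/40 per unit): 15 of 40 → value 15×166/40 = 62.2500, running total 294.25
Total 294.25.

294.25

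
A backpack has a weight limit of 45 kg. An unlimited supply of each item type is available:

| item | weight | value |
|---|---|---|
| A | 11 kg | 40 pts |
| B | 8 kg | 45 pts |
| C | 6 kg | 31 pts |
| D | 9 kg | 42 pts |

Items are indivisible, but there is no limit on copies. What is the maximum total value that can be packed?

242 pts

Best value-per-unit is B at 45/8; filling with it alone gives 5×45 = 225.
Optimal mix: 4×B + 2×C → weight 44, value 242.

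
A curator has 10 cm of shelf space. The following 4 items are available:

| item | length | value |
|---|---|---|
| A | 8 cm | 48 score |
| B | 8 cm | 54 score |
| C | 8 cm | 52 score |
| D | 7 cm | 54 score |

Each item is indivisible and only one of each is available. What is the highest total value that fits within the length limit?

This is a 0/1 knapsack; check combinations near the capacity.
- D: length 7, value 54
- B: length 8, value 54
- C: length 8, value 52
- A: length 8, value 48
Best: 54 score.

54 score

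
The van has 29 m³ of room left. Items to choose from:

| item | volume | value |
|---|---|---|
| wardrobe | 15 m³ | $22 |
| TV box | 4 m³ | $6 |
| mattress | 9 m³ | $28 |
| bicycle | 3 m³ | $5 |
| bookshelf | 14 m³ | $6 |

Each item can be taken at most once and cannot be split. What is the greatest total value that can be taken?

$56

Check high-value combinations within 29 m³:
- wardrobe+TV box+mattress: volume 15+4+9=28, value 22+6+28=56
- wardrobe+mattress+bicycle: volume 15+9+3=27, value 22+28+5=55
- wardrobe+mattress: volume 15+9=24, value 22+28=50
- TV box+mattress+bookshelf: volume 4+9+14=27, value 6+28+6=40
- TV box+mattress+bicycle: volume 4+9+3=16, value 6+28+5=39
Best: $56.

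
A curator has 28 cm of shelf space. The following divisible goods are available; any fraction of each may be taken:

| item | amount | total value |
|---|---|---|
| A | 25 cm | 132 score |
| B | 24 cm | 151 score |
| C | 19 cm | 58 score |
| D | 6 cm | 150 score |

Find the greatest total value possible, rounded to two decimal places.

288.42

Take in order of value per unit:
- D (150/6 per unit): all 6 → value 150, running total 150.00
- B (151/24 per unit): 22 of 24 → value 22×151/24 = 138.4167, running total 288.42
Total 288.42.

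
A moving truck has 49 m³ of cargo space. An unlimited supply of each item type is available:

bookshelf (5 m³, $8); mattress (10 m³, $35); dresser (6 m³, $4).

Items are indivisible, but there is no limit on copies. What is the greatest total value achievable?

$148

Best value-per-unit is mattress at 35/10; filling with it alone gives 4×35 = 140.
Optimal mix: 1×bookshelf + 4×mattress → volume 45, value 148.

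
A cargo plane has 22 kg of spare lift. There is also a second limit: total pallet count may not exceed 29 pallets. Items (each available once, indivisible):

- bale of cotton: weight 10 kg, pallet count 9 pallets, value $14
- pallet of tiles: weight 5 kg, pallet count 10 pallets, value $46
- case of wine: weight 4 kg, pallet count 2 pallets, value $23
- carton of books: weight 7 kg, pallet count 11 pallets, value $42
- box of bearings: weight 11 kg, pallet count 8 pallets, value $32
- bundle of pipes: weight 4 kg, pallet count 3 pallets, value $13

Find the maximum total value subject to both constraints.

$124

Feasible sets respecting both limits:
- pallet of tiles+case of wine+carton of books+bundle of pipes: weight 20, pallet count 26, value 124
- pallet of tiles+case of wine+carton of books: weight 16, pallet count 23, value 111
- pallet of tiles+case of wine+box of bearings: weight 20, pallet count 20, value 101
Best: $124.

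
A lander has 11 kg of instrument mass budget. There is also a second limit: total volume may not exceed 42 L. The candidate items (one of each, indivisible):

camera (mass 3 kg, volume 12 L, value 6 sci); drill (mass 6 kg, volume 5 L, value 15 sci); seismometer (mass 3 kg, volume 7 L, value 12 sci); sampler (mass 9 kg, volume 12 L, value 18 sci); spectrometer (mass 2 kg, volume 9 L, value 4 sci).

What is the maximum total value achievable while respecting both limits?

31 sci

Feasible sets respecting both limits:
- drill+seismometer+spectrometer: mass 11, volume 21, value 31
- drill+seismometer: mass 9, volume 12, value 27
- camera+drill+spectrometer: mass 11, volume 26, value 25
Best: 31 sci.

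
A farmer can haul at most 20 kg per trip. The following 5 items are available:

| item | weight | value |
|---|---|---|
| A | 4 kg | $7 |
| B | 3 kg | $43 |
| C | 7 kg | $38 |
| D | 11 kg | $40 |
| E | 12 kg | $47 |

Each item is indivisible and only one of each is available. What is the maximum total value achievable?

$97

Check high-value combinations within 20 kg:
- A+B+E: weight 4+3+12=19, value 7+43+47=97
- B+E: weight 3+12=15, value 43+47=90
- A+B+D: weight 4+3+11=18, value 7+43+40=90
- A+B+C: weight 4+3+7=14, value 7+43+38=88
Best: $97.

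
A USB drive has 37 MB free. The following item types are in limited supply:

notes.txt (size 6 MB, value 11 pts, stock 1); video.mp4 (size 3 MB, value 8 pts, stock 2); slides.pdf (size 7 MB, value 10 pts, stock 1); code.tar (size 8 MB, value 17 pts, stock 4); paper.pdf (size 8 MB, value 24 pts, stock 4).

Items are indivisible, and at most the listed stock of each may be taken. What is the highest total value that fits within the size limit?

Best selections within size 37 and stock limits:
- 1×video.mp4 + 4×paper.pdf: size 35, value 104
- 1×notes.txt + 2×video.mp4 + 3×paper.pdf: size 36, value 99
Best: 104 pts.

104 pts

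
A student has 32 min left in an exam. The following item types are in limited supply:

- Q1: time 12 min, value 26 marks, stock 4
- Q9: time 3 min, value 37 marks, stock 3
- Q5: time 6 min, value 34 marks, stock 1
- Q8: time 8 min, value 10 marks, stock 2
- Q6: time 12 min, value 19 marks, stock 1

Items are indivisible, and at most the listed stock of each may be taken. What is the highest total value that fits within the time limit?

171 marks

Best selections within time 32 and stock limits:
- 1×Q1 + 3×Q9 + 1×Q5: time 27, value 171
- 3×Q9 + 1×Q5 + 2×Q8: time 31, value 165
Best: 171 marks.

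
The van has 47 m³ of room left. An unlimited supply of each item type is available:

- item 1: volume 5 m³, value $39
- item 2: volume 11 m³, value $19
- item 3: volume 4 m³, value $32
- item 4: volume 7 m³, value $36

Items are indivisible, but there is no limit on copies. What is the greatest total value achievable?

Best value-per-unit is item 3 at 32/4; filling with it alone gives 11×32 = 352.
Optimal mix: 3×item 1 + 8×item 3 → volume 47, value 373.

$373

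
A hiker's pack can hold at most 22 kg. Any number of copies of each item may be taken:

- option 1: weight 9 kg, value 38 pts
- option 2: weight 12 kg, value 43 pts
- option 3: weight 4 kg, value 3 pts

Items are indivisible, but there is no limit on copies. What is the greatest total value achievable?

81 pts

Best value-per-unit is option 1 at 38/9; filling with it alone gives 2×38 = 76.
Optimal mix: 1×option 1 + 1×option 2 → weight 21, value 81.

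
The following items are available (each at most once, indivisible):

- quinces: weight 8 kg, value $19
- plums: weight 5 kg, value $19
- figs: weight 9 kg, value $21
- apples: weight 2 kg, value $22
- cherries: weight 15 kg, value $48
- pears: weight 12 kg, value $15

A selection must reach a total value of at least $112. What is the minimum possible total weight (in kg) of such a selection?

Subsets with value ≥ 112, sorted by total weight:
- quinces+plums+figs+apples+cherries: weight 39, value 129
- quinces+plums+apples+cherries+pears: weight 42, value 123
Minimum weight: 39 kg.

39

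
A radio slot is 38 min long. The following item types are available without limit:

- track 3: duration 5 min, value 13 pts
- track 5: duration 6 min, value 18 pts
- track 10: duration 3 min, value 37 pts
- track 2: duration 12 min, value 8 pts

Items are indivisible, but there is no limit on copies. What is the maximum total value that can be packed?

Best value-per-unit is track 10 at 37/3, and filling with it alone uses duration 12×3=36. No mix of the others beats 12×37 = 444.

444 pts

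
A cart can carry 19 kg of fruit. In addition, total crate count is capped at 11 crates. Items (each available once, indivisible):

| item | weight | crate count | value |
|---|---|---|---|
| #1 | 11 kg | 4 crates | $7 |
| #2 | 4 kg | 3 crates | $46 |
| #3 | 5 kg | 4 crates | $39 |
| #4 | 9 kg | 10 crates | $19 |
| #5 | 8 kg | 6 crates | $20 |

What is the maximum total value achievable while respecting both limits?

$85

Feasible sets respecting both limits:
- #2+#3: weight 9, crate count 7, value 85
- #2+#5: weight 12, crate count 9, value 66
- #3+#5: weight 13, crate count 10, value 59
Best: $85.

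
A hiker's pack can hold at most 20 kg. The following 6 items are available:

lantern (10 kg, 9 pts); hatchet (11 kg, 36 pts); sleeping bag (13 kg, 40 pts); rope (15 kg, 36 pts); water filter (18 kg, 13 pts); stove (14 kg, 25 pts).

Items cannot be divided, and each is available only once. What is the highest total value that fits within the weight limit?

40 pts

This is a 0/1 knapsack; check combinations near the capacity.
- sleeping bag: weight 13, value 40
- hatchet: weight 11, value 36
- rope: weight 15, value 36
- stove: weight 14, value 25
- water filter: weight 18, value 13
Best: 40 pts.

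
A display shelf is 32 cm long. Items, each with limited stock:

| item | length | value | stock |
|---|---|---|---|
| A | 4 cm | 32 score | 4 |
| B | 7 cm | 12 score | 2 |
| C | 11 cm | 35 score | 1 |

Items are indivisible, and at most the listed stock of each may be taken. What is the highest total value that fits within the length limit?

Top feasible selections:
- 4×A + 1×C: length 27, value 163
- 4×A + 2×B: length 30, value 152
Best: 163 score.

163 score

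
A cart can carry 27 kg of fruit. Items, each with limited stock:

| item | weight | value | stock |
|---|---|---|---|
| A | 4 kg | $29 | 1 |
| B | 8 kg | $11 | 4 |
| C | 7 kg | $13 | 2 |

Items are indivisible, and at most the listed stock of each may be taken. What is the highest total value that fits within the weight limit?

$66

Best selections within weight 27 and stock limits:
- 1×A + 1×B + 2×C: weight 26, value 66
- 1×A + 2×B + 1×C: weight 27, value 64
- 1×A + 2×C: weight 18, value 55
Best: $66.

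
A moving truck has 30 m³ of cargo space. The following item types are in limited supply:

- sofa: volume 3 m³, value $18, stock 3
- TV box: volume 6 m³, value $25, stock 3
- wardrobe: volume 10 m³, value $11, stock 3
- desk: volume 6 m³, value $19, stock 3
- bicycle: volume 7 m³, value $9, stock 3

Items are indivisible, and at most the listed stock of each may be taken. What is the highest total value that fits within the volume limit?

Best selections within volume 30 and stock limits:
- 2×sofa + 3×TV box + 1×desk: volume 30, value 130
- 3×sofa + 3×TV box: volume 27, value 129
- 2×sofa + 2×TV box + 2×desk: volume 30, value 124
- 3×sofa + 2×TV box + 1×desk: volume 27, value 123
Best: $130.

$130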